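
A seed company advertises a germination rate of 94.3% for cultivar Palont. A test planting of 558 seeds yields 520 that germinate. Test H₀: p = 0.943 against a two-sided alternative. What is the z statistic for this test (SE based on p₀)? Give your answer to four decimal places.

p̂ = 520/558 = 0.9318996.
Under H₀, SE = √(0.943·0.057/558) = √(9.6328e-05) = 0.0098147.
z = (0.9318996 − 0.943)/0.0098147 = -0.0111004/0.0098147 = -1.1310.
Two-sided p-value ≈ 2·Φ(−1.131) = 0.2581.

z = -1.1310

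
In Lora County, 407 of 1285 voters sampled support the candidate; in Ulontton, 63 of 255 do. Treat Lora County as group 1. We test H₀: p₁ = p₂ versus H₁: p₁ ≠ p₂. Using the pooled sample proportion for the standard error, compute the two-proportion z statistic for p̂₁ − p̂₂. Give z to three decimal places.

p̂₁ = 407/1285 ≈ 0.31673, p̂₂ = 63/255 ≈ 0.24706.
Pooled p̂ = (407+63)/(1285+255) = 470/1540 = 0.30519.
SE = √(p̂(1−p̂)(1/n₁+1/n₂)) = √(0.30519·0.69481·0.00469978) = √(0.000996592) = 0.03157.
z = (0.31673 − 0.24706)/0.03157 = 0.06967/0.03157 = 2.207.

z = 2.207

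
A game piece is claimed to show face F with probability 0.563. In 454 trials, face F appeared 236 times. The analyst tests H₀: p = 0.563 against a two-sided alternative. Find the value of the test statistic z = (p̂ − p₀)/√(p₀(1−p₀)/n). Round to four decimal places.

p̂ = 236/454 ≈ 0.519824.
Under H₀, SE = √(0.563·0.437/454) = √(0.000541919) = 0.023279.
z = (0.519824 − 0.563)/0.023279 = -0.043176/0.023279 = -1.8547.
Two-sided p-value ≈ 2·Φ(−1.855) = 0.0636.

z = -1.8547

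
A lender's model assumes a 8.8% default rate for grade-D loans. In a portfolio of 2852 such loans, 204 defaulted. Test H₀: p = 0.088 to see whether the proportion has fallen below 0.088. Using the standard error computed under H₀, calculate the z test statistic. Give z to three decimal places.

p̂ = 204/2852 ≈ 0.071529.
SE = √(p₀(1−p₀)/n) = √(0.080256/2852) = 0.005305.
z = (0.071529 − 0.088)/0.005305 = -0.016471/0.005305 = -3.105.
p-value = P(Z < -3.105) ≈ 0.0010.

z = -3.105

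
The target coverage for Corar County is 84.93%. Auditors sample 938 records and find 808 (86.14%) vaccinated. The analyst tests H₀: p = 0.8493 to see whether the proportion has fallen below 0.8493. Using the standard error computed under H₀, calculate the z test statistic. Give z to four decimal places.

z = 1.0365

p̂ = 808/938 ≈ 0.861407.
SE = √(p₀(1−p₀)/n) = √(0.12799/938) = 0.011681.
z = (0.861407 − 0.8493)/0.011681 = 0.012107/0.011681 = 1.0365.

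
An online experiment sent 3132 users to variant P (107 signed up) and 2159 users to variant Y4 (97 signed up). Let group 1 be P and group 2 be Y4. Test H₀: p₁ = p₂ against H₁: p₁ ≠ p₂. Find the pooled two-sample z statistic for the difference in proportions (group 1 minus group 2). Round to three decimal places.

p̂₁ = 107/3132 = 0.034163, p̂₂ = 97/2159 = 0.044928.
Pooled p̂ = (107+97)/(3132+2159) = 204/5291 = 0.038556.
SE = √(0.0370695 × 0.000782462) = 0.005386.
z = (0.034163 − 0.044928)/0.005386 = -0.010765/0.005386 = -1.999.
p-value = 2·P(Z > 1.999) ≈ 0.0456.

z = -1.999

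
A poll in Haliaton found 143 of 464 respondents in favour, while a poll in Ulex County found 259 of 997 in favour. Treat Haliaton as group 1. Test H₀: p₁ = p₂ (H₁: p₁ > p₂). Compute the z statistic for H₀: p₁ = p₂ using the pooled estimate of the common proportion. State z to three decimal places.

p̂₁ = 143/464 = 0.30819, p̂₂ = 259/997 = 0.25978.
Pooled p̂ = (143+259)/(464+997) = 402/1461 = 0.27515.
SE = √(p̂(1−p̂)(1/n₁+1/n₂)) = √(0.27515·0.72485·0.00315818) = √(0.000629881) = 0.02510.
z = (0.30819 − 0.25978)/0.02510 = 0.04841/0.02510 = 1.929.
p-value = P(Z > 1.929) ≈ 0.0269.

z = 1.929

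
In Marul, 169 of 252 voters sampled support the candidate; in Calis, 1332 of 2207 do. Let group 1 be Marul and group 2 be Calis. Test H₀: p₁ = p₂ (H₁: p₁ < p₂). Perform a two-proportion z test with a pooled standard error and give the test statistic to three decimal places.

p̂₁ = 169/252 = 0.67063, p̂₂ = 1332/2207 = 0.60353.
Pooled p̂ = (169+1332)/(252+2207) = 1501/2459 = 0.61041.
SE = √(p̂(1−p̂)(1/n₁+1/n₂)) = √(0.61041·0.38959·0.00442136) = √(0.00105144) = 0.03243.
z = (0.67063 − 0.60353)/0.03243 = 0.06710/0.03243 = 2.069.
p-value = P(Z < 2.069) ≈ 0.9807.

z = 2.069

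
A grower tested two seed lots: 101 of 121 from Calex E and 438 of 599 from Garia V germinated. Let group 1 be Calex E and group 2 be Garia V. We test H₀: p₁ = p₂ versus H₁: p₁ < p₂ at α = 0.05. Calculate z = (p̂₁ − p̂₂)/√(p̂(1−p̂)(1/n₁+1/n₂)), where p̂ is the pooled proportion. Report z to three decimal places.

p̂₁ = 101/121 ≈ 0.834711, p̂₂ = 438/599 ≈ 0.731219.
Pooled p̂ = (101+438)/(121+599) = 539/720 = 0.748611.
SE = √(0.188193 × 0.00993391) = 0.043238.
z = (0.834711 − 0.731219)/0.043238 = 0.103492/0.043238 = 2.394.
p-value = P(Z < 2.394) ≈ 0.9917, so at α = 0.05 we fail to reject H₀.

z = 2.394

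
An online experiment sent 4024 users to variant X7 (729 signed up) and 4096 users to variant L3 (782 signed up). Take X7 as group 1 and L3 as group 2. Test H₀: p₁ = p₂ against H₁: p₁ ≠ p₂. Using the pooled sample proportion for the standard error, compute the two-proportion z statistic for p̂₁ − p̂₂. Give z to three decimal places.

p̂₁ = 729/4024 ≈ 0.181163, p̂₂ = 782/4096 ≈ 0.190918.
Pooled p̂ = (729+782)/(4024+4096) = 1511/8120 = 0.186084.
SE = √(0.151457 × 0.00049265) = 0.008638.
z = (0.181163 − 0.190918)/0.008638 = -0.009755/0.008638 = -1.129.
p-value = 2·P(Z > 1.129) ≈ 0.2588.

z = -1.129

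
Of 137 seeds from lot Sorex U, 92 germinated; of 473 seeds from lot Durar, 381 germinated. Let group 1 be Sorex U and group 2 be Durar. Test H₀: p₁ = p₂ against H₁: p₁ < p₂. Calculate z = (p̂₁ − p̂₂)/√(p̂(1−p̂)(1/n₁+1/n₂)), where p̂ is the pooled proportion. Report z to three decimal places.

z = -3.309

p̂₁ = 92/137 ≈ 0.67153, p̂₂ = 381/473 ≈ 0.80550.
Pooled p̂ = (92+381)/(137+473) = 473/610 = 0.77541.
SE = √(0.174149 × 0.00941343) = 0.04049.
z = (0.67153 − 0.80550)/0.04049 = -0.13397/0.04049 = -3.309.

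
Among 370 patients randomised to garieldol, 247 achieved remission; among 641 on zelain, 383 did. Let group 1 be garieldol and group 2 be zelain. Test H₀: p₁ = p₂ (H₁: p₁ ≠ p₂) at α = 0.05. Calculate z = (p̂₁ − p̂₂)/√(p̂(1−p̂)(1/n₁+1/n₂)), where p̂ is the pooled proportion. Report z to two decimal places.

z = 2.21

p̂₁ = 247/370 ≈ 0.66757, p̂₂ = 383/641 ≈ 0.59750.
Pooled p̂ = (247+383)/(370+641) = 630/1011 = 0.62315.
SE = √(p̂(1−p̂)(1/n₁+1/n₂)) = √(0.62315·0.37685·0.00426277) = √(0.00100105) = 0.03164.
z = (0.66757 − 0.59750)/0.03164 = 0.07007/0.03164 = 2.21.
p-value = 2·P(Z > 2.214) ≈ 0.0268, so at α = 0.05 we reject H₀.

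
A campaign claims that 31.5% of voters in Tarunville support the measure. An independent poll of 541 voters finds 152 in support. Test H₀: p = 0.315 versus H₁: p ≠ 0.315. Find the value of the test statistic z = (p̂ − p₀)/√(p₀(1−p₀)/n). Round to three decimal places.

p̂ = 152/541 ≈ 0.280961.
Under H₀, SE = √(0.315·0.685/541) = √(0.000398845) = 0.019971.
z = (0.280961 − 0.315)/0.019971 = -0.034039/0.019971 = -1.704.
Two-sided p-value ≈ 2·Φ(−1.704) = 0.0883.

z = -1.704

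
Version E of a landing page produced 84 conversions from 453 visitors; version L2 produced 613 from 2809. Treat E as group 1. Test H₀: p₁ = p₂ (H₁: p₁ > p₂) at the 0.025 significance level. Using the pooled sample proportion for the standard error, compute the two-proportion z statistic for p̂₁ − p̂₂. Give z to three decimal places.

z = -1.580

p̂₁ = 84/453 = 0.185430, p̂₂ = 613/2809 = 0.218227.
Pooled p̂ = (84+613)/(453+2809) = 697/3262 = 0.213673.
SE = √(0.168017 × 0.0025635) = 0.020754.
z = (0.185430 − 0.218227)/0.020754 = -0.032797/0.020754 = -1.580.
p-value = P(Z > -1.580) ≈ 0.9430, so at α = 0.025 we fail to reject H₀.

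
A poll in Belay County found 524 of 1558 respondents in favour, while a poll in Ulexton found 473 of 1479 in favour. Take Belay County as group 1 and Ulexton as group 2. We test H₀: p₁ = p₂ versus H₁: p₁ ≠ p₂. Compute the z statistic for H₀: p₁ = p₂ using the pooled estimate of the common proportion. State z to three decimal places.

p̂₁ = 524/1558 = 0.33633, p̂₂ = 473/1479 = 0.31981.
Pooled p̂ = (524+473)/(1558+1479) = 997/3037 = 0.32828.
SE = √(p̂(1−p̂)(1/n₁+1/n₂)) = √(0.32828·0.67172·0.00131798) = √(0.000290633) = 0.01705.
z = (0.33633 − 0.31981)/0.01705 = 0.01652/0.01705 = 0.969.

z = 0.969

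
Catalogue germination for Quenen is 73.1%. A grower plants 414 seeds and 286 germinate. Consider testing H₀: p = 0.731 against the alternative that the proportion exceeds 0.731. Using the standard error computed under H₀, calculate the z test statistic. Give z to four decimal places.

z = -1.8436

p̂ = 286/414 ≈ 0.690821.
Standard error under H₀: √(0.731×0.269/414) = 0.021794.
z = (0.690821 − 0.731)/0.021794 = -0.040179/0.021794 = -1.8436.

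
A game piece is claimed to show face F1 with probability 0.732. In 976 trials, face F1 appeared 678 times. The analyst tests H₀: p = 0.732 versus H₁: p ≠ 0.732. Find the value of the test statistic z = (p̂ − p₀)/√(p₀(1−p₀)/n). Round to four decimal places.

z = -2.6329

p̂ = 678/976 ≈ 0.6946721.
Under H₀, SE = √(0.732·0.268/976) = √(0.000201) = 0.0141774.
z = (0.6946721 − 0.732)/0.0141774 = -0.0373279/0.0141774 = -2.6329.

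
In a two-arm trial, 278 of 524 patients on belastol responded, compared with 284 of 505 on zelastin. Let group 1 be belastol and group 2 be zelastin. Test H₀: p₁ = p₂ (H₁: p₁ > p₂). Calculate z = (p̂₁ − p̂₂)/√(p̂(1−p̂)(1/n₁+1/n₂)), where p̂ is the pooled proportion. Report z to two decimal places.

z = -1.03

p̂₁ = 278/524 = 0.5305, p̂₂ = 284/505 = 0.5624.
Pooled p̂ = (278+284)/(524+505) = 562/1029 = 0.5462.
SE = √(0.247869 × 0.00388859) = 0.0310.
z = (0.5305 − 0.5624)/0.0310 = -0.0319/0.0310 = -1.03.
p-value = P(Z > -1.026) ≈ 0.8475.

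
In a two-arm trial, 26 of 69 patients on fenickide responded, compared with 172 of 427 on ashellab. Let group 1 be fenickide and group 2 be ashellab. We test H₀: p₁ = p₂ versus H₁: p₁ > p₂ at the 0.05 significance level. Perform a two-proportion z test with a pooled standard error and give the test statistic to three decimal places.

z = -0.409

p̂₁ = 26/69 = 0.37681, p̂₂ = 172/427 = 0.40281.
Pooled p̂ = (26+172)/(69+427) = 198/496 = 0.39919.
SE = √(0.239838 × 0.0168347) = 0.06354.
z = (0.37681 − 0.40281)/0.06354 = -0.02600/0.06354 = -0.409.
p-value = P(Z > -0.409) ≈ 0.6588; since p > α = 0.05, fail to reject H₀.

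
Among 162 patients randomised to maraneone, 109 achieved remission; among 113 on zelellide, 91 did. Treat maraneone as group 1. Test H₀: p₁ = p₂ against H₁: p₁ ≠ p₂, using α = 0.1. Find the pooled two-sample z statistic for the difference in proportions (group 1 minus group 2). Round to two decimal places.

p̂₁ = 109/162 ≈ 0.6728, p̂₂ = 91/113 ≈ 0.8053.
Pooled p̂ = (109+91)/(162+113) = 200/275 = 0.7273.
SE = √(p̂(1−p̂)(1/n₁+1/n₂)) = √(0.7273·0.2727·0.0150224) = √(0.00297965) = 0.0546.
z = (0.6728 − 0.8053)/0.0546 = -0.1325/0.0546 = -2.43.
Two-sided p-value ≈ 2·Φ(−2.427) = 0.0152; since p < α = 0.1, reject H₀.

z = -2.43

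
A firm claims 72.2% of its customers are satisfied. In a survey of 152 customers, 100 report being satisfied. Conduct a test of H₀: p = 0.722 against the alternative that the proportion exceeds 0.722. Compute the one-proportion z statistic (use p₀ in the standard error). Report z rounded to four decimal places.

z = -1.7641

p̂ = 100/152 ≈ 0.657895.
SE = √(p₀(1−p₀)/n) = √(0.20072/152) = 0.036339.
z = (0.657895 − 0.722)/0.036339 = -0.064105/0.036339 = -1.7641.
p-value = P(Z > -1.764) ≈ 0.9611.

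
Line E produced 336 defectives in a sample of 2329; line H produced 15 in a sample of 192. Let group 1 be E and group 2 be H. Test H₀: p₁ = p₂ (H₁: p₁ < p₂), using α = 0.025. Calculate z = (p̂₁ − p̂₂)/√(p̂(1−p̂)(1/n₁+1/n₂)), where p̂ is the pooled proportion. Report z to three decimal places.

z = 2.545

p̂₁ = 336/2329 = 0.14427, p̂₂ = 15/192 = 0.07812.
Pooled p̂ = (336+15)/(2329+192) = 351/2521 = 0.13923.
SE = √(0.119845 × 0.0056377) = 0.02599.
z = (0.14427 − 0.07812)/0.02599 = 0.06615/0.02599 = 2.545.
p-value = P(Z < 2.545) ≈ 0.9945. With α = 0.025, fail to reject H₀.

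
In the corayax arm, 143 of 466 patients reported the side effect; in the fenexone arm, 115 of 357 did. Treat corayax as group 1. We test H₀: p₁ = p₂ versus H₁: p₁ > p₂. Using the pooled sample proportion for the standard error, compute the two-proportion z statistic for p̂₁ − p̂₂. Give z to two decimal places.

p̂₁ = 143/466 ≈ 0.3069, p̂₂ = 115/357 ≈ 0.3221.
Pooled p̂ = (143+115)/(466+357) = 258/823 = 0.3135.
SE = √(p̂(1−p̂)(1/n₁+1/n₂)) = √(0.3135·0.6865·0.00494704) = √(0.00106467) = 0.0326.
z = (0.3069 − 0.3221)/0.0326 = -0.0152/0.0326 = -0.47.
p-value = P(Z > -0.468) ≈ 0.6800.

z = -0.47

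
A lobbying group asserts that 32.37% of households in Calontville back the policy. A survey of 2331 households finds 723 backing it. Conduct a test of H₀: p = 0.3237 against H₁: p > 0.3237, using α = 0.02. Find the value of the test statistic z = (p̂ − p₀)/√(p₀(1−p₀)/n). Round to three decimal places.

z = -1.396

p̂ = 723/2331 ≈ 0.31017.
SE = √(p₀(1−p₀)/n) = √(0.21892/2331) = 0.00969.
z = (0.31017 − 0.3237)/0.00969 = -0.01353/0.00969 = -1.396.
p-value = P(Z > -1.396) ≈ 0.9187, so at α = 0.02 we fail to reject H₀.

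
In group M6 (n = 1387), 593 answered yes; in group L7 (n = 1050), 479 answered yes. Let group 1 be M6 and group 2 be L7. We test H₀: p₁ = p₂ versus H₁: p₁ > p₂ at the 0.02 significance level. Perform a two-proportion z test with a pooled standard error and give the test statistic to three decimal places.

z = -1.411

p̂₁ = 593/1387 = 0.42754, p̂₂ = 479/1050 = 0.45619.
Pooled p̂ = (593+479)/(1387+1050) = 1072/2437 = 0.43989.
SE = √(0.246386 × 0.00167336) = 0.02031.
z = (0.42754 − 0.45619)/0.02031 = -0.02865/0.02031 = -1.411.
p-value = P(Z > -1.411) ≈ 0.9209; since p > α = 0.02, fail to reject H₀.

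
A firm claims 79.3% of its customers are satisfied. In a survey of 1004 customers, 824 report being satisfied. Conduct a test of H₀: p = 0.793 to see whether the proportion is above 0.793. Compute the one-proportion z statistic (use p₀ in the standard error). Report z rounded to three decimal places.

p̂ = 824/1004 ≈ 0.820717.
SE = √(p₀(1−p₀)/n) = √(0.16415/1004) = 0.012787.
z = (0.820717 − 0.793)/0.012787 = 0.027717/0.012787 = 2.168.
p-value = P(Z > 2.168) ≈ 0.0151.

z = 2.168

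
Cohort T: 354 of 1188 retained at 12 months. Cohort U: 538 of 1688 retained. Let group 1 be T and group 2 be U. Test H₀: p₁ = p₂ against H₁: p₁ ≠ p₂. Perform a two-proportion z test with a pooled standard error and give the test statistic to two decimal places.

p̂₁ = 354/1188 ≈ 0.2980, p̂₂ = 538/1688 ≈ 0.3187.
Pooled p̂ = (354+538)/(1188+1688) = 892/2876 = 0.3102.
SE = √(0.213958 × 0.00143417) = 0.0175.
z = (0.2980 − 0.3187)/0.0175 = -0.0207/0.0175 = -1.18.

z = -1.18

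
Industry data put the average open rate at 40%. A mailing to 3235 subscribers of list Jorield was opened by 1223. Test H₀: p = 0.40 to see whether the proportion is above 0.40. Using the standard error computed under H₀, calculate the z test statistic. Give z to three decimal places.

z = -2.548

p̂ = 1223/3235 = 0.378053.
Under H₀, SE = √(0.4·0.6/3235) = √(7.41886e-05) = 0.008613.
z = (0.378053 − 0.4)/0.008613 = -0.021947/0.008613 = -2.548.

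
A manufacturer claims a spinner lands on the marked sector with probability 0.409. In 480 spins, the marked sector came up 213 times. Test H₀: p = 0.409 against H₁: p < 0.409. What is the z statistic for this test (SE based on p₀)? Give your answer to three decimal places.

z = 1.549

p̂ = 213/480 = 0.44375.
Under H₀, SE = √(0.409·0.591/480) = √(0.000503581) = 0.02244.
z = (0.44375 − 0.409)/0.02244 = 0.03475/0.02244 = 1.549.
p-value = P(Z < 1.549) ≈ 0.9393.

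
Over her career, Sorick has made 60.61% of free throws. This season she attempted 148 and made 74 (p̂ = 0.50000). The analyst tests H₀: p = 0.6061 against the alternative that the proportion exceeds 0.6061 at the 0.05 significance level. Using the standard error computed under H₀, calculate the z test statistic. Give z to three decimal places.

p̂ = 74/148 ≈ 0.50000.
Under H₀, SE = √(0.6061·0.3939/148) = √(0.00161313) = 0.04016.
z = (0.50000 − 0.6061)/0.04016 = -0.10610/0.04016 = -2.642.
p-value = P(Z > -2.642) ≈ 0.9959; since p > α = 0.05, fail to reject H₀.

z = -2.642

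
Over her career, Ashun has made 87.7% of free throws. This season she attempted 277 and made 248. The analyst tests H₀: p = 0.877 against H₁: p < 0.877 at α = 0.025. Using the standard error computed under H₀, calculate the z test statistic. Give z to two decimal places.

z = 0.93

p̂ = 248/277 = 0.8953.
SE = √(p₀(1−p₀)/n) = √(0.10787/277) = 0.0197.
z = (0.8953 − 0.877)/0.0197 = 0.0183/0.0197 = 0.93.
p-value = P(Z < 0.928) ≈ 0.8232, so at α = 0.025 we fail to reject H₀.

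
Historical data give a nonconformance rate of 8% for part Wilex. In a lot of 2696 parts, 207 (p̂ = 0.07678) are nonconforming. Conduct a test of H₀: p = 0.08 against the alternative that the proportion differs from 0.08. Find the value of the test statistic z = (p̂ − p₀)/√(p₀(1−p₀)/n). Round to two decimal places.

z = -0.62

p̂ = 207/2696 ≈ 0.0768.
SE = √(p₀(1−p₀)/n) = √(0.0736/2696) = 0.0052.
z = (0.0768 − 0.08)/0.0052 = -0.0032/0.0052 = -0.62.
p-value = 2·P(Z > 0.616) ≈ 0.5378.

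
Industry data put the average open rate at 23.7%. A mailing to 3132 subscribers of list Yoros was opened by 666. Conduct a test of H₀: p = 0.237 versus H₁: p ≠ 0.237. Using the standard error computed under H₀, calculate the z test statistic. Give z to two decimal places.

p̂ = 666/3132 = 0.2126.
SE = √(p₀(1−p₀)/n) = √(0.18083/3132) = 0.0076.
z = (0.2126 − 0.237)/0.0076 = -0.0244/0.0076 = -3.21.
Two-sided p-value ≈ 2·Φ(−3.205) = 0.0013.

z = -3.21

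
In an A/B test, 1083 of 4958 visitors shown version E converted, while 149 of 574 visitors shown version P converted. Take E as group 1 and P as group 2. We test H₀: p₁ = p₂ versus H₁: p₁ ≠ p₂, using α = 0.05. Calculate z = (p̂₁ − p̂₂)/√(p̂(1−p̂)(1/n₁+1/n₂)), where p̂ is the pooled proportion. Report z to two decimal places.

z = -2.24

p̂₁ = 1083/4958 ≈ 0.21843, p̂₂ = 149/574 ≈ 0.25958.
Pooled p̂ = (1083+149)/(4958+574) = 1232/5532 = 0.22270.
SE = √(0.173107 × 0.00194385) = 0.01834.
z = (0.21843 − 0.25958)/0.01834 = -0.04115/0.01834 = -2.24.
Two-sided p-value ≈ 2·Φ(−2.243) = 0.0249, so at α = 0.05 we reject H₀.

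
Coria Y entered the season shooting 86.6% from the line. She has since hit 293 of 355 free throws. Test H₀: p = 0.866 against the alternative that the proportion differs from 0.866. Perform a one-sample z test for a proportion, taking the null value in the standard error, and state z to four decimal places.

z = -2.2482

p̂ = 293/355 ≈ 0.825352.
Under H₀, SE = √(0.866·0.134/355) = √(0.000326885) = 0.018080.
z = (0.825352 − 0.866)/0.018080 = -0.040648/0.018080 = -2.2482.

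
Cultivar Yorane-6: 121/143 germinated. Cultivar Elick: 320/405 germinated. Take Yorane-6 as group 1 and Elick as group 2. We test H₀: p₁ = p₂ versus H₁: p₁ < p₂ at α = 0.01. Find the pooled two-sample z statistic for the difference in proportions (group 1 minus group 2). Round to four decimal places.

p̂₁ = 121/143 = 0.846154, p̂₂ = 320/405 = 0.790123.
Pooled p̂ = (121+320)/(143+405) = 441/548 = 0.804745.
SE = √(p̂(1−p̂)(1/n₁+1/n₂)) = √(0.804745·0.195255·0.00946214) = √(0.00148679) = 0.038559.
z = (0.846154 − 0.790123)/0.038559 = 0.056031/0.038559 = 1.4531.
p-value = P(Z < 1.453) ≈ 0.9269; since p > α = 0.01, fail to reject H₀.

z = 1.4531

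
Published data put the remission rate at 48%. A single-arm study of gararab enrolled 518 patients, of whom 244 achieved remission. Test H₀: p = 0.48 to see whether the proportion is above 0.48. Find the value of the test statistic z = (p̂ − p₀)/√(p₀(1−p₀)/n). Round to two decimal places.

z = -0.41

p̂ = 244/518 ≈ 0.4710.
SE = √(p₀(1−p₀)/n) = √(0.2496/518) = 0.0220.
z = (0.4710 − 0.48)/0.0220 = -0.0090/0.0220 = -0.41.
p-value = P(Z > -0.408) ≈ 0.6584.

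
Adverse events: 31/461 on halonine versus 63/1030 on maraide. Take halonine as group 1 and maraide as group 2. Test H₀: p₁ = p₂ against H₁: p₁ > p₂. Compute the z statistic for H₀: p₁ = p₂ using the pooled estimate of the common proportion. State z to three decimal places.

z = 0.446

p̂₁ = 31/461 = 0.06725, p̂₂ = 63/1030 = 0.06117.
Pooled p̂ = (31+63)/(461+1030) = 94/1491 = 0.06304.
SE = √(p̂(1−p̂)(1/n₁+1/n₂)) = √(0.06304·0.93696·0.00314007) = √(0.000185485) = 0.01362.
z = (0.06725 − 0.06117)/0.01362 = 0.00608/0.01362 = 0.446.
p-value = P(Z > 0.446) ≈ 0.3276.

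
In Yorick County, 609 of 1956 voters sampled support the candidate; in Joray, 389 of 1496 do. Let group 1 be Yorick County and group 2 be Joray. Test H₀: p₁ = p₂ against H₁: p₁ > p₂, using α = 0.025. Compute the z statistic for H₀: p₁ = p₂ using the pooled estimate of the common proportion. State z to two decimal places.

p̂₁ = 609/1956 ≈ 0.31135, p̂₂ = 389/1496 ≈ 0.26003.
Pooled p̂ = (609+389)/(1956+1496) = 998/3452 = 0.28911.
SE = √(p̂(1−p̂)(1/n₁+1/n₂)) = √(0.28911·0.71089·0.0011797) = √(0.000242457) = 0.01557.
z = (0.31135 − 0.26003)/0.01557 = 0.05132/0.01557 = 3.30.
p-value = P(Z > 3.296) ≈ 0.0005; since p < α = 0.025, reject H₀.

z = 3.30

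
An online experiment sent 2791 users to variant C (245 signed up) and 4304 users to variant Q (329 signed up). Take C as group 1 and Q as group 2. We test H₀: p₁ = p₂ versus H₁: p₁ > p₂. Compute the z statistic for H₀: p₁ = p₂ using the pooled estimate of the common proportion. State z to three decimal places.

p̂₁ = 245/2791 = 0.087782, p̂₂ = 329/4304 = 0.076441.
Pooled p̂ = (245+329)/(2791+4304) = 574/7095 = 0.080902.
SE = √(0.0743569 × 0.000590637) = 0.006627.
z = (0.087782 − 0.076441)/0.006627 = 0.011341/0.006627 = 1.711.

z = 1.711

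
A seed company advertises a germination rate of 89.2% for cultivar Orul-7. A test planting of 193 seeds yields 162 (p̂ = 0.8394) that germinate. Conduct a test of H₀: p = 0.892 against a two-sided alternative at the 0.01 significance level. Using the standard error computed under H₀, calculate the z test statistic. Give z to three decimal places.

p̂ = 162/193 = 0.83938.
Standard error under H₀: √(0.892×0.108/193) = 0.02234.
z = (0.83938 − 0.892)/0.02234 = -0.05262/0.02234 = -2.355.
p-value = 2·P(Z > 2.355) ≈ 0.0185; since p > α = 0.01, fail to reject H₀.

z = -2.355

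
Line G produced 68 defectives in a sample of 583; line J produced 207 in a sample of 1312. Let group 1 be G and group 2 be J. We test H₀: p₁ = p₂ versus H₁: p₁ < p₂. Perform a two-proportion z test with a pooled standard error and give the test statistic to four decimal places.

p̂₁ = 68/583 ≈ 0.1166381, p̂₂ = 207/1312 ≈ 0.1577744.
Pooled p̂ = (68+207)/(583+1312) = 275/1895 = 0.1451187.
SE = √(0.124059 × 0.00247746) = 0.0175315.
z = (0.1166381 − 0.1577744)/0.0175315 = -0.0411363/0.0175315 = -2.3464.

z = -2.3464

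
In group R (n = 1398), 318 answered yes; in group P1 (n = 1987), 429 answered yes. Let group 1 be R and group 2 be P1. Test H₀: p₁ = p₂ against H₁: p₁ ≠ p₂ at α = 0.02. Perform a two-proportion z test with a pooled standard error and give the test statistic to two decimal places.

p̂₁ = 318/1398 = 0.2275, p̂₂ = 429/1987 = 0.2159.
Pooled p̂ = (318+429)/(1398+1987) = 747/3385 = 0.2207.
SE = √(0.17198 × 0.00121858) = 0.0145.
z = (0.2275 − 0.2159)/0.0145 = 0.0116/0.0145 = 0.80.
Two-sided p-value ≈ 2·Φ(−0.799) = 0.4244, so at α = 0.02 we fail to reject H₀.

z = 0.80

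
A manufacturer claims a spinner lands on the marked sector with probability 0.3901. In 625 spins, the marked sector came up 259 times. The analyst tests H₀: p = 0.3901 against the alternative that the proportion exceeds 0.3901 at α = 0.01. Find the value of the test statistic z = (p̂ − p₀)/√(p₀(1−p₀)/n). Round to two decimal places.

p̂ = 259/625 = 0.4144.
SE = √(p₀(1−p₀)/n) = √(0.23792/625) = 0.0195.
z = (0.4144 − 0.3901)/0.0195 = 0.0243/0.0195 = 1.25.
p-value = P(Z > 1.245) ≈ 0.1065, so at α = 0.01 we fail to reject H₀.

z = 1.25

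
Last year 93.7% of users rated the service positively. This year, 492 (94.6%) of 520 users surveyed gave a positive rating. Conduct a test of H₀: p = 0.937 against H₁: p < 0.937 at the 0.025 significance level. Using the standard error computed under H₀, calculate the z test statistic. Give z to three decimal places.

z = 0.859

p̂ = 492/520 ≈ 0.94615.
Standard error under H₀: √(0.937×0.063/520) = 0.01065.
z = (0.94615 − 0.937)/0.01065 = 0.00915/0.01065 = 0.859.
p-value = P(Z < 0.859) ≈ 0.8049. With α = 0.025, fail to reject H₀.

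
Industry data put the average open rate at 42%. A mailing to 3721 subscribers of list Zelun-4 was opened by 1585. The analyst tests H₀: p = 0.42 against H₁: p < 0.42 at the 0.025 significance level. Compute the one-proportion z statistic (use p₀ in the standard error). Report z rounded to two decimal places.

z = 0.74

p̂ = 1585/3721 = 0.4260.
SE = √(p₀(1−p₀)/n) = √(0.2436/3721) = 0.0081.
z = (0.4260 − 0.42)/0.0081 = 0.0060/0.0081 = 0.74.
p-value = P(Z < 0.737) ≈ 0.7693; since p > α = 0.025, fail to reject H₀.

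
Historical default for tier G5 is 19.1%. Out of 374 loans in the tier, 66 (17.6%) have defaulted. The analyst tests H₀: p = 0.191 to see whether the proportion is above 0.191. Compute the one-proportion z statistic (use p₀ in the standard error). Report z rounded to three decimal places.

p̂ = 66/374 ≈ 0.17647.
Standard error under H₀: √(0.191×0.809/374) = 0.02033.
z = (0.17647 − 0.191)/0.02033 = -0.01453/0.02033 = -0.715.
p-value = P(Z > -0.715) ≈ 0.7626.

z = -0.715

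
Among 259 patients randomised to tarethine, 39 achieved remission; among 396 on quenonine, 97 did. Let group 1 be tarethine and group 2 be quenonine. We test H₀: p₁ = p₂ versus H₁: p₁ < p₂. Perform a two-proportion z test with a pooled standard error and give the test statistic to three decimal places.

z = -2.911

p̂₁ = 39/259 = 0.150579, p̂₂ = 97/396 = 0.244949.
Pooled p̂ = (39+97)/(259+396) = 136/655 = 0.207634.
SE = √(p̂(1−p̂)(1/n₁+1/n₂)) = √(0.207634·0.792366·0.00638626) = √(0.00105068) = 0.032414.
z = (0.150579 − 0.244949)/0.032414 = -0.094370/0.032414 = -2.911.
p-value = P(Z < -2.911) ≈ 0.0018.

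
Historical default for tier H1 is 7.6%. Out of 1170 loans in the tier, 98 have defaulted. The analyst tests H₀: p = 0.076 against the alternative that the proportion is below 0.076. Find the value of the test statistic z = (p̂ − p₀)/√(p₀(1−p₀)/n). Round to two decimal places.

p̂ = 98/1170 ≈ 0.08376.
Under H₀, SE = √(0.076·0.924/1170) = √(6.00205e-05) = 0.00775.
z = (0.08376 − 0.076)/0.00775 = 0.00776/0.00775 = 1.00.

z = 1.00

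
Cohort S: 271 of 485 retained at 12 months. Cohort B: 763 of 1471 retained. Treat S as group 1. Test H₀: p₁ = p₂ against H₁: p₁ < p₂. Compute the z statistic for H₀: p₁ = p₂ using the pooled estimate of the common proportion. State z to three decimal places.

z = 1.533

p̂₁ = 271/485 = 0.55876, p̂₂ = 763/1471 = 0.51869.
Pooled p̂ = (271+763)/(485+1471) = 1034/1956 = 0.52863.
SE = √(0.24918 × 0.00274167) = 0.02614.
z = (0.55876 − 0.51869)/0.02614 = 0.04007/0.02614 = 1.533.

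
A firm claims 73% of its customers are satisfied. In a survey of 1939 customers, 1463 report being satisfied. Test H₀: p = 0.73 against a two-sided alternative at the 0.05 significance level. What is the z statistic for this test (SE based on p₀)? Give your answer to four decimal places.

p̂ = 1463/1939 ≈ 0.7545126.
Under H₀, SE = √(0.73·0.27/1939) = √(0.00010165) = 0.0100822.
z = (0.7545126 − 0.73)/0.0100822 = 0.0245126/0.0100822 = 2.4313.
p-value = 2·P(Z > 2.431) ≈ 0.0150. With α = 0.05, reject H₀.

z = 2.4313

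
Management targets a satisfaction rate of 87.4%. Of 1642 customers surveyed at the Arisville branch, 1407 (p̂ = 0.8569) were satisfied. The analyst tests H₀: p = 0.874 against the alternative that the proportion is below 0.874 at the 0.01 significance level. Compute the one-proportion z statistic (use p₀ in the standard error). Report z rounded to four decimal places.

p̂ = 1407/1642 ≈ 0.8568819.
Standard error under H₀: √(0.874×0.126/1642) = 0.0081894.
z = (0.8568819 − 0.874)/0.0081894 = -0.0171181/0.0081894 = -2.0903.
p-value = P(Z < -2.090) ≈ 0.0183. With α = 0.01, fail to reject H₀.

z = -2.0903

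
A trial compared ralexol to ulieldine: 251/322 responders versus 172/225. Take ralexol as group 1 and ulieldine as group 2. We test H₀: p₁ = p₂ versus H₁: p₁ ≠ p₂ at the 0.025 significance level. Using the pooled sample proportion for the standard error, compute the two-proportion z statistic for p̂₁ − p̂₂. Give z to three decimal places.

p̂₁ = 251/322 ≈ 0.77950, p̂₂ = 172/225 ≈ 0.76444.
Pooled p̂ = (251+172)/(322+225) = 423/547 = 0.77331.
SE = √(p̂(1−p̂)(1/n₁+1/n₂)) = √(0.77331·0.22669·0.00755003) = √(0.00132354) = 0.03638.
z = (0.77950 − 0.76444)/0.03638 = 0.01506/0.03638 = 0.414.
Two-sided p-value ≈ 2·Φ(−0.414) = 0.6789, so at α = 0.025 we fail to reject H₀.

z = 0.414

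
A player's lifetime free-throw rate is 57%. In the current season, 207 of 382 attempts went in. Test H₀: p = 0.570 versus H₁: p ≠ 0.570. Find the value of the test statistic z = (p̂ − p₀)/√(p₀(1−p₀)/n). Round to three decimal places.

z = -1.110

p̂ = 207/382 ≈ 0.54188.
Standard error under H₀: √(0.57×0.43/382) = 0.02533.
z = (0.54188 − 0.57)/0.02533 = -0.02812/0.02533 = -1.110.
p-value = 2·P(Z > 1.110) ≈ 0.2670.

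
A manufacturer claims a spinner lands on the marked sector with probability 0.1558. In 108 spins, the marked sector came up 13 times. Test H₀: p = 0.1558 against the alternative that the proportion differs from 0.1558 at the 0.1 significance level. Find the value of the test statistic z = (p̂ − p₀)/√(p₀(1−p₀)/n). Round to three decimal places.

p̂ = 13/108 = 0.12037.
SE = √(p₀(1−p₀)/n) = √(0.13153/108) = 0.03490.
z = (0.12037 − 0.1558)/0.03490 = -0.03543/0.03490 = -1.015.
Two-sided p-value ≈ 2·Φ(−1.015) = 0.3100, so at α = 0.1 we fail to reject H₀.

z = -1.015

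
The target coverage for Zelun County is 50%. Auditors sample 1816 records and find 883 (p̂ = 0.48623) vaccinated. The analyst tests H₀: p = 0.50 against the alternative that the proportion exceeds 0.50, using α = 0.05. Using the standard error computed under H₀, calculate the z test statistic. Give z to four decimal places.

p̂ = 883/1816 ≈ 0.4862335.
Standard error under H₀: √(0.5×0.5/1816) = 0.0117331.
z = (0.4862335 − 0.5)/0.0117331 = -0.0137665/0.0117331 = -1.1733.
p-value = P(Z > -1.173) ≈ 0.8797; since p > α = 0.05, fail to reject H₀.

z = -1.1733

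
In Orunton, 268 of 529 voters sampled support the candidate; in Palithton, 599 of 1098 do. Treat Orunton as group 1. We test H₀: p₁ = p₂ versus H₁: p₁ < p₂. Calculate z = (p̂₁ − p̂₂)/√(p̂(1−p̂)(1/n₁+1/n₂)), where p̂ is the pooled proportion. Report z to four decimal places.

p̂₁ = 268/529 = 0.506616, p̂₂ = 599/1098 = 0.545537.
Pooled p̂ = (268+599)/(529+1098) = 867/1627 = 0.532883.
SE = √(p̂(1−p̂)(1/n₁+1/n₂)) = √(0.532883·0.467117·0.00280111) = √(0.000697248) = 0.026405.
z = (0.506616 − 0.545537)/0.026405 = -0.038921/0.026405 = -1.4740.
p-value = P(Z < -1.474) ≈ 0.0702.

z = -1.4740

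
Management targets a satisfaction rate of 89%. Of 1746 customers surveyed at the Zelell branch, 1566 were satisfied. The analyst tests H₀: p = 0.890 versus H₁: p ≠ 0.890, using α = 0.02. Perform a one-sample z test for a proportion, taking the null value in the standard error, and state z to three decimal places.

p̂ = 1566/1746 = 0.896907.
SE = √(p₀(1−p₀)/n) = √(0.0979/1746) = 0.007488.
z = (0.896907 − 0.89)/0.007488 = 0.006907/0.007488 = 0.922.
p-value = 2·P(Z > 0.922) ≈ 0.3563, so at α = 0.02 we fail to reject H₀.

z = 0.922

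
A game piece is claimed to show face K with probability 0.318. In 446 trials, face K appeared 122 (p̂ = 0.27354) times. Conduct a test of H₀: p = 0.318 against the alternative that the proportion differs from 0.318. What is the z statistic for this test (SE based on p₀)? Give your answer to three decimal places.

p̂ = 122/446 = 0.27354.
Standard error under H₀: √(0.318×0.682/446) = 0.02205.
z = (0.27354 − 0.318)/0.02205 = -0.04446/0.02205 = -2.016.
p-value = 2·P(Z > 2.016) ≈ 0.0438.

z = -2.016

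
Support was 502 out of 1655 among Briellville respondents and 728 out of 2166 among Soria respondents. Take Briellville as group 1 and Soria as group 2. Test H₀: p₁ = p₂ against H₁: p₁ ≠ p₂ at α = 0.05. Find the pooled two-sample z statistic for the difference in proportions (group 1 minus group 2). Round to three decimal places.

z = -2.149

p̂₁ = 502/1655 = 0.303323, p̂₂ = 728/2166 = 0.336103.
Pooled p̂ = (502+728)/(1655+2166) = 1230/3821 = 0.321905.
SE = √(0.218282 × 0.00106591) = 0.015254.
z = (0.303323 − 0.336103)/0.015254 = -0.032780/0.015254 = -2.149.
Two-sided p-value ≈ 2·Φ(−2.149) = 0.0316. With α = 0.05, reject H₀.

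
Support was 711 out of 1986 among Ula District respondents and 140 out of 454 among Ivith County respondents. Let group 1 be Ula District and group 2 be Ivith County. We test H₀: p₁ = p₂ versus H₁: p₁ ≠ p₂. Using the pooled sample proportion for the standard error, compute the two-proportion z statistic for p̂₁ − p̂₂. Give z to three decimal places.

p̂₁ = 711/1986 ≈ 0.35801, p̂₂ = 140/454 ≈ 0.30837.
Pooled p̂ = (711+140)/(1986+454) = 851/2440 = 0.34877.
SE = √(p̂(1−p̂)(1/n₁+1/n₂)) = √(0.34877·0.65123·0.00270617) = √(0.000614651) = 0.02479.
z = (0.35801 − 0.30837)/0.02479 = 0.04964/0.02479 = 2.002.

z = 2.002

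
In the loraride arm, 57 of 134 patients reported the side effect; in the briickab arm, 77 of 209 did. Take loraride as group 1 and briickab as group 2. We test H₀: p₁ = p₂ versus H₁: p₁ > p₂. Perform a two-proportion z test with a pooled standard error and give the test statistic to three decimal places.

p̂₁ = 57/134 = 0.42537, p̂₂ = 77/209 = 0.36842.
Pooled p̂ = (57+77)/(134+209) = 134/343 = 0.39067.
SE = √(0.238047 × 0.0122474) = 0.05399.
z = (0.42537 − 0.36842)/0.05399 = 0.05695/0.05399 = 1.055.
p-value = P(Z > 1.055) ≈ 0.1458.

z = 1.055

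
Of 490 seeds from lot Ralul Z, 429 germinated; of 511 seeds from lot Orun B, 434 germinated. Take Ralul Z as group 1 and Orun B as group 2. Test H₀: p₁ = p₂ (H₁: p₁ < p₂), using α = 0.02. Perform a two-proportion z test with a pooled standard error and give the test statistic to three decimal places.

z = 1.202

p̂₁ = 429/490 = 0.875510, p̂₂ = 434/511 = 0.849315.
Pooled p̂ = (429+434)/(490+511) = 863/1001 = 0.862138.
SE = √(p̂(1−p̂)(1/n₁+1/n₂)) = √(0.862138·0.137862·0.00399776) = √(0.000475159) = 0.021798.
z = (0.875510 − 0.849315)/0.021798 = 0.026195/0.021798 = 1.202.
p-value = P(Z < 1.202) ≈ 0.8853. With α = 0.02, fail to reject H₀.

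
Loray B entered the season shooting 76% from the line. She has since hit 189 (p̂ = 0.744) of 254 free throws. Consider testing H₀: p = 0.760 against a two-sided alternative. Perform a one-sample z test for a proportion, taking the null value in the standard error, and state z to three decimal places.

p̂ = 189/254 ≈ 0.74409.
Under H₀, SE = √(0.76·0.24/254) = √(0.00071811) = 0.02680.
z = (0.74409 − 0.76)/0.02680 = -0.01591/0.02680 = -0.594.
Two-sided p-value ≈ 2·Φ(−0.594) = 0.5528.

z = -0.594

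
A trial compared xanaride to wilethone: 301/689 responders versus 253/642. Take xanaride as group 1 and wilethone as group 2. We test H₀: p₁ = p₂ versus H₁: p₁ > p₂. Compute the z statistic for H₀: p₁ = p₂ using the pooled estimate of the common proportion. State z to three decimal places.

p̂₁ = 301/689 ≈ 0.43687, p̂₂ = 253/642 ≈ 0.39408.
Pooled p̂ = (301+253)/(689+642) = 554/1331 = 0.41623.
SE = √(p̂(1−p̂)(1/n₁+1/n₂)) = √(0.41623·0.58377·0.00300901) = √(0.000731137) = 0.02704.
z = (0.43687 − 0.39408)/0.02704 = 0.04279/0.02704 = 1.582.
p-value = P(Z > 1.582) ≈ 0.0568.

z = 1.582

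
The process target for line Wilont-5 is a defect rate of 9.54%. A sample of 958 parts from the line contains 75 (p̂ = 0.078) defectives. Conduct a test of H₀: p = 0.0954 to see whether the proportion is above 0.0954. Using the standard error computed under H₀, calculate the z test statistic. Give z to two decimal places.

p̂ = 75/958 = 0.0783.
SE = √(p₀(1−p₀)/n) = √(0.086299/958) = 0.0095.
z = (0.0783 − 0.0954)/0.0095 = -0.0171/0.0095 = -1.80.
p-value = P(Z > -1.803) ≈ 0.9643.

z = -1.80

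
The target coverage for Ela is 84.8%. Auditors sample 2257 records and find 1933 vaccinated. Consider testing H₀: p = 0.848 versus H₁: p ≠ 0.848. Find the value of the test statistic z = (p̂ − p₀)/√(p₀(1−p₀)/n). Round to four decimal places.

p̂ = 1933/2257 ≈ 0.8564466.
Standard error under H₀: √(0.848×0.152/2257) = 0.0075571.
z = (0.8564466 − 0.848)/0.0075571 = 0.0084466/0.0075571 = 1.1177.

z = 1.1177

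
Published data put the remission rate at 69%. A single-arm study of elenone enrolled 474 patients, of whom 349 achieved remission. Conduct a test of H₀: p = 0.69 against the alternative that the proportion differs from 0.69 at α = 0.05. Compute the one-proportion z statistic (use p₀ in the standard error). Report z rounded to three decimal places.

z = 2.179

p̂ = 349/474 ≈ 0.73629.
Standard error under H₀: √(0.69×0.31/474) = 0.02124.
z = (0.73629 − 0.69)/0.02124 = 0.04629/0.02124 = 2.179.
p-value = 2·P(Z > 2.179) ≈ 0.0293. With α = 0.05, reject H₀.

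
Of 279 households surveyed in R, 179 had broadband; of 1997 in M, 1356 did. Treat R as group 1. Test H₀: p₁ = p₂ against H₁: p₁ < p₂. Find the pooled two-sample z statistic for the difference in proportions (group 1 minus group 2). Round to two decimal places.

p̂₁ = 179/279 ≈ 0.6416, p̂₂ = 1356/1997 ≈ 0.6790.
Pooled p̂ = (179+1356)/(279+1997) = 1535/2276 = 0.6744.
SE = √(p̂(1−p̂)(1/n₁+1/n₂)) = √(0.6744·0.3256·0.00408498) = √(0.000896958) = 0.0299.
z = (0.6416 − 0.6790)/0.0299 = -0.0374/0.0299 = -1.25.

z = -1.25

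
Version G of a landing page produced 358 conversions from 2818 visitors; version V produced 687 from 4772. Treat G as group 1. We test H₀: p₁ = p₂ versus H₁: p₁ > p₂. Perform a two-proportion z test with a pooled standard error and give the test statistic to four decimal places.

p̂₁ = 358/2818 ≈ 0.1270405, p̂₂ = 687/4772 ≈ 0.1439648.
Pooled p̂ = (358+687)/(2818+4772) = 1045/7590 = 0.1376812.
SE = √(p̂(1−p̂)(1/n₁+1/n₂)) = √(0.1376812·0.8623188·0.000564417) = √(6.70105e-05) = 0.0081860.
z = (0.1270405 − 0.1439648)/0.0081860 = -0.0169243/0.0081860 = -2.0675.
p-value = P(Z > -2.067) ≈ 0.9807.

z = -2.0675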